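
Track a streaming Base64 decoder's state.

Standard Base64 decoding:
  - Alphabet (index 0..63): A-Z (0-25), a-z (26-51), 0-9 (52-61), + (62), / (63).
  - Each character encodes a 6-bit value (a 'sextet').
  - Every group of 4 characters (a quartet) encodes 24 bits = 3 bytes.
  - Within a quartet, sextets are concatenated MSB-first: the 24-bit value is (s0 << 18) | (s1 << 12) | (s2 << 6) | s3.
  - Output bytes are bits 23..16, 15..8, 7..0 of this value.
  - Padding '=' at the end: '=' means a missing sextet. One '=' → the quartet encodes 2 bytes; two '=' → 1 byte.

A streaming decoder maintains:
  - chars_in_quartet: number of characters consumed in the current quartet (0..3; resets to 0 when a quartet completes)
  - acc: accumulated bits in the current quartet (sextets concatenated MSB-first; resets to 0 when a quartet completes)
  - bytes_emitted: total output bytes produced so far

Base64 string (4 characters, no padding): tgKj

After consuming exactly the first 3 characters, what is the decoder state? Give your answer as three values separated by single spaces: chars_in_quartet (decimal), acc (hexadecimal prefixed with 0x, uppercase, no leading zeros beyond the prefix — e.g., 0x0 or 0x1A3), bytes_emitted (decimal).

Answer: 3 0x2D80A 0

Derivation:
After char 0 ('t'=45): chars_in_quartet=1 acc=0x2D bytes_emitted=0
After char 1 ('g'=32): chars_in_quartet=2 acc=0xB60 bytes_emitted=0
After char 2 ('K'=10): chars_in_quartet=3 acc=0x2D80A bytes_emitted=0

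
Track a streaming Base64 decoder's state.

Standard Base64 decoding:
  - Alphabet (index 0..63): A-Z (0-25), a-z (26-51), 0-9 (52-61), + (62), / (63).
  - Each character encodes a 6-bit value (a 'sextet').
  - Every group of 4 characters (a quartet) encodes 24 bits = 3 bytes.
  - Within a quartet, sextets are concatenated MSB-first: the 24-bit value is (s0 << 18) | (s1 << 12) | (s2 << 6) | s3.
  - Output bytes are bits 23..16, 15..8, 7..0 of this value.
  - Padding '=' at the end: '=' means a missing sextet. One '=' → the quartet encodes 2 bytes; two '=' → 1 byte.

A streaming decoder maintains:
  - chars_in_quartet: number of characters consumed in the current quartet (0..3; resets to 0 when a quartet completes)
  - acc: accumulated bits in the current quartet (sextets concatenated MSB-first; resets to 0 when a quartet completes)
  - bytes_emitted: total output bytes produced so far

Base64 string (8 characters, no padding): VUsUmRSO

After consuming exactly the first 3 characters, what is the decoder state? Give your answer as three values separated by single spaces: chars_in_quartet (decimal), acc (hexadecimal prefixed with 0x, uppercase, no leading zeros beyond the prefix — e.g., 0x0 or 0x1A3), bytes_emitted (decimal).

Answer: 3 0x1552C 0

Derivation:
After char 0 ('V'=21): chars_in_quartet=1 acc=0x15 bytes_emitted=0
After char 1 ('U'=20): chars_in_quartet=2 acc=0x554 bytes_emitted=0
After char 2 ('s'=44): chars_in_quartet=3 acc=0x1552C bytes_emitted=0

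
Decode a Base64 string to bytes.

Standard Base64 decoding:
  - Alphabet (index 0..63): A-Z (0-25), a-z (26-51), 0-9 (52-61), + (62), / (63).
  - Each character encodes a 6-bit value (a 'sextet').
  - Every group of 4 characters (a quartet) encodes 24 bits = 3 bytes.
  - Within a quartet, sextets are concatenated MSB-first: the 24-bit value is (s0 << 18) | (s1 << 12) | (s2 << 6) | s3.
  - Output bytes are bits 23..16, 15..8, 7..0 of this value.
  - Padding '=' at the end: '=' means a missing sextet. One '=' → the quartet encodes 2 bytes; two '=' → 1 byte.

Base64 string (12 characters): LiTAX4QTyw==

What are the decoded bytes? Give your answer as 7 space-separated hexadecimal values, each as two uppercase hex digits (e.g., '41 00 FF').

Answer: 2E 24 C0 5F 84 13 CB

Derivation:
After char 0 ('L'=11): chars_in_quartet=1 acc=0xB bytes_emitted=0
After char 1 ('i'=34): chars_in_quartet=2 acc=0x2E2 bytes_emitted=0
After char 2 ('T'=19): chars_in_quartet=3 acc=0xB893 bytes_emitted=0
After char 3 ('A'=0): chars_in_quartet=4 acc=0x2E24C0 -> emit 2E 24 C0, reset; bytes_emitted=3
After char 4 ('X'=23): chars_in_quartet=1 acc=0x17 bytes_emitted=3
After char 5 ('4'=56): chars_in_quartet=2 acc=0x5F8 bytes_emitted=3
After char 6 ('Q'=16): chars_in_quartet=3 acc=0x17E10 bytes_emitted=3
After char 7 ('T'=19): chars_in_quartet=4 acc=0x5F8413 -> emit 5F 84 13, reset; bytes_emitted=6
After char 8 ('y'=50): chars_in_quartet=1 acc=0x32 bytes_emitted=6
After char 9 ('w'=48): chars_in_quartet=2 acc=0xCB0 bytes_emitted=6
Padding '==': partial quartet acc=0xCB0 -> emit CB; bytes_emitted=7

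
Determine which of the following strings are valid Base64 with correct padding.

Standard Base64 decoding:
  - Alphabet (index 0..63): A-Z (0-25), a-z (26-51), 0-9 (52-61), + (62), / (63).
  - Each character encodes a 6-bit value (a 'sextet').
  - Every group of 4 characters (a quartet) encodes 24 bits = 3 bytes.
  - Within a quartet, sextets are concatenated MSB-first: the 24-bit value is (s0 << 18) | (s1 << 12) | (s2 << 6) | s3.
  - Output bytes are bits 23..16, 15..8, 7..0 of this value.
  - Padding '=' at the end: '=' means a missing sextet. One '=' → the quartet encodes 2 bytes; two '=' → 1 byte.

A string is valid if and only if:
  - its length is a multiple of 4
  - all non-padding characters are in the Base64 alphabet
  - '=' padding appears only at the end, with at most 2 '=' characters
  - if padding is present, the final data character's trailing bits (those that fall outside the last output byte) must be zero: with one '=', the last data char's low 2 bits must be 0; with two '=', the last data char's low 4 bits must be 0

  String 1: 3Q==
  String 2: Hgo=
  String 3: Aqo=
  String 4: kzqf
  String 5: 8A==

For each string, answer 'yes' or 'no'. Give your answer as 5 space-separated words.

String 1: '3Q==' → valid
String 2: 'Hgo=' → valid
String 3: 'Aqo=' → valid
String 4: 'kzqf' → valid
String 5: '8A==' → valid

Answer: yes yes yes yes yes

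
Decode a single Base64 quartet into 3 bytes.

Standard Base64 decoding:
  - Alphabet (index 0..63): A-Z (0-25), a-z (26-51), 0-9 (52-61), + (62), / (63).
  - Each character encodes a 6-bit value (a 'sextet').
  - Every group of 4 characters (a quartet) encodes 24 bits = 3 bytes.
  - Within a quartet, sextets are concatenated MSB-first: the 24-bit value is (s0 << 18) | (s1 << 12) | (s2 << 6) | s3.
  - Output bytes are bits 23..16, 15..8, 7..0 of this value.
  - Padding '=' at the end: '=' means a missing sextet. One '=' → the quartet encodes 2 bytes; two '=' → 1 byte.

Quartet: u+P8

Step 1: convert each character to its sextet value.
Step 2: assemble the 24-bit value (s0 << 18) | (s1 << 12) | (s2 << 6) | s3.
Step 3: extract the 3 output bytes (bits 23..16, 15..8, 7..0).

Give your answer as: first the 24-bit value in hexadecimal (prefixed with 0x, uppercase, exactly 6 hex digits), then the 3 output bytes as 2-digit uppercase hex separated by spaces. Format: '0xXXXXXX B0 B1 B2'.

Answer: 0xBBE3FC BB E3 FC

Derivation:
Sextets: u=46, +=62, P=15, 8=60
24-bit: (46<<18) | (62<<12) | (15<<6) | 60
      = 0xB80000 | 0x03E000 | 0x0003C0 | 0x00003C
      = 0xBBE3FC
Bytes: (v>>16)&0xFF=BB, (v>>8)&0xFF=E3, v&0xFF=FC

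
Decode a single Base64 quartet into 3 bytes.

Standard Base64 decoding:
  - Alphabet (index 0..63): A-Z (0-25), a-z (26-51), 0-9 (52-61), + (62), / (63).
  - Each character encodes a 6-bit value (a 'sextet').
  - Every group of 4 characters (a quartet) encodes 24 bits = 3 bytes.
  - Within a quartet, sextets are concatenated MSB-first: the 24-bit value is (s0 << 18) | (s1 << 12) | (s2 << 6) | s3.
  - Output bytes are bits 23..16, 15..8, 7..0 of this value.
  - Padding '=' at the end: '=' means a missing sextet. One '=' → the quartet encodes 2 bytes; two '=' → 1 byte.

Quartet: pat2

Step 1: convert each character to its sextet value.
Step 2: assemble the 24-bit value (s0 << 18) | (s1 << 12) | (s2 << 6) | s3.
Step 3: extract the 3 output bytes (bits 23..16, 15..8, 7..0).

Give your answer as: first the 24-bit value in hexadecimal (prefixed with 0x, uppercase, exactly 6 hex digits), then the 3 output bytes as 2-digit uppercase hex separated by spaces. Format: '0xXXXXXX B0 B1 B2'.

Sextets: p=41, a=26, t=45, 2=54
24-bit: (41<<18) | (26<<12) | (45<<6) | 54
      = 0xA40000 | 0x01A000 | 0x000B40 | 0x000036
      = 0xA5AB76
Bytes: (v>>16)&0xFF=A5, (v>>8)&0xFF=AB, v&0xFF=76

Answer: 0xA5AB76 A5 AB 76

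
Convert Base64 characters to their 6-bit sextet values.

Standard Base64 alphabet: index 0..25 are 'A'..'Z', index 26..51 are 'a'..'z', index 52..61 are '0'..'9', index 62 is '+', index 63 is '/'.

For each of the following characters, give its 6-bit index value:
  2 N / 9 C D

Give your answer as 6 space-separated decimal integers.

'2': 0..9 range, 52 + ord('2') − ord('0') = 54
'N': A..Z range, ord('N') − ord('A') = 13
'/': index 63
'9': 0..9 range, 52 + ord('9') − ord('0') = 61
'C': A..Z range, ord('C') − ord('A') = 2
'D': A..Z range, ord('D') − ord('A') = 3

Answer: 54 13 63 61 2 3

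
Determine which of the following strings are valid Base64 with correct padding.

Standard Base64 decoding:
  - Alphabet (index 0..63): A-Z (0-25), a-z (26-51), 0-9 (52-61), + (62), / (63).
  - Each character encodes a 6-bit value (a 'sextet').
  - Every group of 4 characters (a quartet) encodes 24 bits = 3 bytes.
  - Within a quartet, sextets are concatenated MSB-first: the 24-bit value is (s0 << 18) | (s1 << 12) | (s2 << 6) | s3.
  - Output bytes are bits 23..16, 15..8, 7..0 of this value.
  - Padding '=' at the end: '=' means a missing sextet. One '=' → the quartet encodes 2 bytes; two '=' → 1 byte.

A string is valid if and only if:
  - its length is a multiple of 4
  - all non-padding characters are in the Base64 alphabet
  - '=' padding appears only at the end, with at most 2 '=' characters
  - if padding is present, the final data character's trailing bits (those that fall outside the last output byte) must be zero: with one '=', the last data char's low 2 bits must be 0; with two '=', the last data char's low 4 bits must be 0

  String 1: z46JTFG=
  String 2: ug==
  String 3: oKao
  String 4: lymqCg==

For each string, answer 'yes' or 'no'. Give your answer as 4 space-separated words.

String 1: 'z46JTFG=' → invalid (bad trailing bits)
String 2: 'ug==' → valid
String 3: 'oKao' → valid
String 4: 'lymqCg==' → valid

Answer: no yes yes yes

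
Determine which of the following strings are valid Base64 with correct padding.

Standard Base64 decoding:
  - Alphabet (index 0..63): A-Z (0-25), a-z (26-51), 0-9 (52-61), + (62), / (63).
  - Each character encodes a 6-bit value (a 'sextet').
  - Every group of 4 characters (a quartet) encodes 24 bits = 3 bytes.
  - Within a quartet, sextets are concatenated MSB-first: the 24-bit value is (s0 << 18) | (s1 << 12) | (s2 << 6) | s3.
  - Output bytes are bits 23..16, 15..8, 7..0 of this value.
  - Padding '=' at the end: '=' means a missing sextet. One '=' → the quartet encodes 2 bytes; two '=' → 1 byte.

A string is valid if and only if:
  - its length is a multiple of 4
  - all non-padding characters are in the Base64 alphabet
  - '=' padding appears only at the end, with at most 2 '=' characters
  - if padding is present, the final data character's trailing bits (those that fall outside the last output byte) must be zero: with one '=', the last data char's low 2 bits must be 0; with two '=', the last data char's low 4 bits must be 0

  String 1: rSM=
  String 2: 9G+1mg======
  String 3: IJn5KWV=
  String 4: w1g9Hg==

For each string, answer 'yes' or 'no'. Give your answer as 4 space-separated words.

String 1: 'rSM=' → valid
String 2: '9G+1mg======' → invalid (6 pad chars (max 2))
String 3: 'IJn5KWV=' → invalid (bad trailing bits)
String 4: 'w1g9Hg==' → valid

Answer: yes no no yes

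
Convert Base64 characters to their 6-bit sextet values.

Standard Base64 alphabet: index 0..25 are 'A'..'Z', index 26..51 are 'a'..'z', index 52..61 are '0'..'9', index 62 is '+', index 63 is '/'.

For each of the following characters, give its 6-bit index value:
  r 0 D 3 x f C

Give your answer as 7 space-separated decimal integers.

'r': a..z range, 26 + ord('r') − ord('a') = 43
'0': 0..9 range, 52 + ord('0') − ord('0') = 52
'D': A..Z range, ord('D') − ord('A') = 3
'3': 0..9 range, 52 + ord('3') − ord('0') = 55
'x': a..z range, 26 + ord('x') − ord('a') = 49
'f': a..z range, 26 + ord('f') − ord('a') = 31
'C': A..Z range, ord('C') − ord('A') = 2

Answer: 43 52 3 55 49 31 2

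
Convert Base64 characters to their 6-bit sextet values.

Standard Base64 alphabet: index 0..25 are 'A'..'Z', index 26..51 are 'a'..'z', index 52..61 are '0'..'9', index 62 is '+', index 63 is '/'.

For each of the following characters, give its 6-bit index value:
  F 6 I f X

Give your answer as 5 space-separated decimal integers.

'F': A..Z range, ord('F') − ord('A') = 5
'6': 0..9 range, 52 + ord('6') − ord('0') = 58
'I': A..Z range, ord('I') − ord('A') = 8
'f': a..z range, 26 + ord('f') − ord('a') = 31
'X': A..Z range, ord('X') − ord('A') = 23

Answer: 5 58 8 31 23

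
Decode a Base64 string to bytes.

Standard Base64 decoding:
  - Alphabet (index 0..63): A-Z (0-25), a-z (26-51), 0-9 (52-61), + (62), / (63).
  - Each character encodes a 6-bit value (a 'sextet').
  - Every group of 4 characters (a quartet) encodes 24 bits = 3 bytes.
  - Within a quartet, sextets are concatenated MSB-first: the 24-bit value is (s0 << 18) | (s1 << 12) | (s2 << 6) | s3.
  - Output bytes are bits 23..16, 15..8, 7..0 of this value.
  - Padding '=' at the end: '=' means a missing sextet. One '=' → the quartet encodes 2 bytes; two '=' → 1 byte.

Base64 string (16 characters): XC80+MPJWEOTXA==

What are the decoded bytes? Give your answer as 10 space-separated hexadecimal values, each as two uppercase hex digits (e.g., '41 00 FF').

Answer: 5C 2F 34 F8 C3 C9 58 43 93 5C

Derivation:
After char 0 ('X'=23): chars_in_quartet=1 acc=0x17 bytes_emitted=0
After char 1 ('C'=2): chars_in_quartet=2 acc=0x5C2 bytes_emitted=0
After char 2 ('8'=60): chars_in_quartet=3 acc=0x170BC bytes_emitted=0
After char 3 ('0'=52): chars_in_quartet=4 acc=0x5C2F34 -> emit 5C 2F 34, reset; bytes_emitted=3
After char 4 ('+'=62): chars_in_quartet=1 acc=0x3E bytes_emitted=3
After char 5 ('M'=12): chars_in_quartet=2 acc=0xF8C bytes_emitted=3
After char 6 ('P'=15): chars_in_quartet=3 acc=0x3E30F bytes_emitted=3
After char 7 ('J'=9): chars_in_quartet=4 acc=0xF8C3C9 -> emit F8 C3 C9, reset; bytes_emitted=6
After char 8 ('W'=22): chars_in_quartet=1 acc=0x16 bytes_emitted=6
After char 9 ('E'=4): chars_in_quartet=2 acc=0x584 bytes_emitted=6
After char 10 ('O'=14): chars_in_quartet=3 acc=0x1610E bytes_emitted=6
After char 11 ('T'=19): chars_in_quartet=4 acc=0x584393 -> emit 58 43 93, reset; bytes_emitted=9
After char 12 ('X'=23): chars_in_quartet=1 acc=0x17 bytes_emitted=9
After char 13 ('A'=0): chars_in_quartet=2 acc=0x5C0 bytes_emitted=9
Padding '==': partial quartet acc=0x5C0 -> emit 5C; bytes_emitted=10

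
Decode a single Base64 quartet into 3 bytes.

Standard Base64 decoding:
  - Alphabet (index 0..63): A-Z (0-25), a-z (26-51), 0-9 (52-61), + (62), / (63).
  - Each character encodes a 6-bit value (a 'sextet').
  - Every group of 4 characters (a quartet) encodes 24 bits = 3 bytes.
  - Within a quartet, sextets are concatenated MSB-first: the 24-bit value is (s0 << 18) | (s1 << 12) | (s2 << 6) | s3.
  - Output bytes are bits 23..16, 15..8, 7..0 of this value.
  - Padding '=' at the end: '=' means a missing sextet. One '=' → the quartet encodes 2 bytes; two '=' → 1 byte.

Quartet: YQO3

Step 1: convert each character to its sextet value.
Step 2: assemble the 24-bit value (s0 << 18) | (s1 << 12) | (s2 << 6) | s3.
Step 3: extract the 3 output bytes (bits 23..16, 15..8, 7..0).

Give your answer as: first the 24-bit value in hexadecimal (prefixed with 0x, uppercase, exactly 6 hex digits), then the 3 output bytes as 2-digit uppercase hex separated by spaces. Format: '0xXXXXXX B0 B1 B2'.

Sextets: Y=24, Q=16, O=14, 3=55
24-bit: (24<<18) | (16<<12) | (14<<6) | 55
      = 0x600000 | 0x010000 | 0x000380 | 0x000037
      = 0x6103B7
Bytes: (v>>16)&0xFF=61, (v>>8)&0xFF=03, v&0xFF=B7

Answer: 0x6103B7 61 03 B7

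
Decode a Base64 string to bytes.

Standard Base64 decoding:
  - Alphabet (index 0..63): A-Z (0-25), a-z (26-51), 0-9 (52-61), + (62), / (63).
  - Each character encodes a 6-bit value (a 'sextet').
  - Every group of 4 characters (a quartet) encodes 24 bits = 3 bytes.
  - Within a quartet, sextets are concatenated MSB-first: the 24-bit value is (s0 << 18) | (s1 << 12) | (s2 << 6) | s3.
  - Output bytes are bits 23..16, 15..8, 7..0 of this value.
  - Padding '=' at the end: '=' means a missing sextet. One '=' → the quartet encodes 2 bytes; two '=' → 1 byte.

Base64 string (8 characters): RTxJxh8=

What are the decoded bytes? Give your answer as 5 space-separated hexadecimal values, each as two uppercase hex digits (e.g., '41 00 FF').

After char 0 ('R'=17): chars_in_quartet=1 acc=0x11 bytes_emitted=0
After char 1 ('T'=19): chars_in_quartet=2 acc=0x453 bytes_emitted=0
After char 2 ('x'=49): chars_in_quartet=3 acc=0x114F1 bytes_emitted=0
After char 3 ('J'=9): chars_in_quartet=4 acc=0x453C49 -> emit 45 3C 49, reset; bytes_emitted=3
After char 4 ('x'=49): chars_in_quartet=1 acc=0x31 bytes_emitted=3
After char 5 ('h'=33): chars_in_quartet=2 acc=0xC61 bytes_emitted=3
After char 6 ('8'=60): chars_in_quartet=3 acc=0x3187C bytes_emitted=3
Padding '=': partial quartet acc=0x3187C -> emit C6 1F; bytes_emitted=5

Answer: 45 3C 49 C6 1F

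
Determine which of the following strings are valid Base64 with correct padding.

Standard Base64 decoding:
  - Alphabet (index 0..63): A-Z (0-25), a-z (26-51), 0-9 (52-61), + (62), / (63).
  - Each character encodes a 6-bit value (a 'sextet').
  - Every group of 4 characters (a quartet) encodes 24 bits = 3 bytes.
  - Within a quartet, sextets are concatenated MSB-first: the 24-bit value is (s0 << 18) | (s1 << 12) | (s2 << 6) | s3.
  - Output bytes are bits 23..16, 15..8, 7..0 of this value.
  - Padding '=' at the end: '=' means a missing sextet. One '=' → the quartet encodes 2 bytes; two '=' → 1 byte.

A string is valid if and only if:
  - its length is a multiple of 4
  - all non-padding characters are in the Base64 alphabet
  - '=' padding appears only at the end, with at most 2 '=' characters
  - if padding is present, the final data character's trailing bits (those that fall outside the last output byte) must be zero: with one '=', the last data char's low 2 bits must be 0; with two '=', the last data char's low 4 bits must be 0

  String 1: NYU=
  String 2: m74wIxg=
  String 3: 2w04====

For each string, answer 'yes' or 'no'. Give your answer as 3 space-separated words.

String 1: 'NYU=' → valid
String 2: 'm74wIxg=' → valid
String 3: '2w04====' → invalid (4 pad chars (max 2))

Answer: yes yes no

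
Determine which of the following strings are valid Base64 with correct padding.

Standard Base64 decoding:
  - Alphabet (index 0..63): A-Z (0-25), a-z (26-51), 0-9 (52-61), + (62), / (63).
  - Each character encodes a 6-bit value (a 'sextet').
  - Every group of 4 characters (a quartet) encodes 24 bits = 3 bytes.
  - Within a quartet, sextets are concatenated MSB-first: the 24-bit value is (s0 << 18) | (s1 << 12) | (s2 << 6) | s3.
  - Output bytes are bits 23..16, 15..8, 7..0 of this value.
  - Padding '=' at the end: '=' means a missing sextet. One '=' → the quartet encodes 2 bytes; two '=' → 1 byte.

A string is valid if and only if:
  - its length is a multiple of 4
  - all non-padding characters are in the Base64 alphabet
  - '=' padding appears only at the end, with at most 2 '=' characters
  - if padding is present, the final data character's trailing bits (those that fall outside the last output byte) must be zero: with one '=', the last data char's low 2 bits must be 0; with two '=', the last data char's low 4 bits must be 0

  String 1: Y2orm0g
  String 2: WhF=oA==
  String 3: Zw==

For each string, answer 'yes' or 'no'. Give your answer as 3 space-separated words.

Answer: no no yes

Derivation:
String 1: 'Y2orm0g' → invalid (len=7 not mult of 4)
String 2: 'WhF=oA==' → invalid (bad char(s): ['=']; '=' in middle)
String 3: 'Zw==' → valid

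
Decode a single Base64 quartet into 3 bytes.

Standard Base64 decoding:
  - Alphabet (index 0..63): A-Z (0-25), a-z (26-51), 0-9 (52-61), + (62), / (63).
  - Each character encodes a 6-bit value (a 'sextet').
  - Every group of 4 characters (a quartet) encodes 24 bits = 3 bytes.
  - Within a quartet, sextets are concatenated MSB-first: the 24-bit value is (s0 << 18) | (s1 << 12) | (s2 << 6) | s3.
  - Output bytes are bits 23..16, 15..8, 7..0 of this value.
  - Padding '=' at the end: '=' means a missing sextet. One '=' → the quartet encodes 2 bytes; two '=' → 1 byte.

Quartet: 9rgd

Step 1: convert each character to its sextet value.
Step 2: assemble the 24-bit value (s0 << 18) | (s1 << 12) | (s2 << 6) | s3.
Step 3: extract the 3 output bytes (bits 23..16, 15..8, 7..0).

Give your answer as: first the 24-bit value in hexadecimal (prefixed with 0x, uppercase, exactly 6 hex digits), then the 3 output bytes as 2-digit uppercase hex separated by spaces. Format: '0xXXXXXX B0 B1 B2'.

Sextets: 9=61, r=43, g=32, d=29
24-bit: (61<<18) | (43<<12) | (32<<6) | 29
      = 0xF40000 | 0x02B000 | 0x000800 | 0x00001D
      = 0xF6B81D
Bytes: (v>>16)&0xFF=F6, (v>>8)&0xFF=B8, v&0xFF=1D

Answer: 0xF6B81D F6 B8 1D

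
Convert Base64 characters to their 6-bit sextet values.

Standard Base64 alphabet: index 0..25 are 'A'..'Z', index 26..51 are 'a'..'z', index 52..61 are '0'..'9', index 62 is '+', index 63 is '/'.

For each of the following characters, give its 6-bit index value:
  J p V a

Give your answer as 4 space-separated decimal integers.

'J': A..Z range, ord('J') − ord('A') = 9
'p': a..z range, 26 + ord('p') − ord('a') = 41
'V': A..Z range, ord('V') − ord('A') = 21
'a': a..z range, 26 + ord('a') − ord('a') = 26

Answer: 9 41 21 26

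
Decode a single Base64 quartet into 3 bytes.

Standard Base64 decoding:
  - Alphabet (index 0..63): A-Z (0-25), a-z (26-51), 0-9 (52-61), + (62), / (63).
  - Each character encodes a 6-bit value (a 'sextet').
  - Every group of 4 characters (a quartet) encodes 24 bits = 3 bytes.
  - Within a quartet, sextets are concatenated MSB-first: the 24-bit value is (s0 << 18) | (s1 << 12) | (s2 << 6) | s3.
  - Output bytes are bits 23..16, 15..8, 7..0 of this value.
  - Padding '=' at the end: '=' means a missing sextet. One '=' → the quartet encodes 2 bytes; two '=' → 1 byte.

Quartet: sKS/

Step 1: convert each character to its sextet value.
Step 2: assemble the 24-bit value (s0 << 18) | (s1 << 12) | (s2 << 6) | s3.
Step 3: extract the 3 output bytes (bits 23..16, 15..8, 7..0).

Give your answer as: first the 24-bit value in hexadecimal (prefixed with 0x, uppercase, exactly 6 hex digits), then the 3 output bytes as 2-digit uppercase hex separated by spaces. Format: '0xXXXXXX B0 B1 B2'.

Sextets: s=44, K=10, S=18, /=63
24-bit: (44<<18) | (10<<12) | (18<<6) | 63
      = 0xB00000 | 0x00A000 | 0x000480 | 0x00003F
      = 0xB0A4BF
Bytes: (v>>16)&0xFF=B0, (v>>8)&0xFF=A4, v&0xFF=BF

Answer: 0xB0A4BF B0 A4 BF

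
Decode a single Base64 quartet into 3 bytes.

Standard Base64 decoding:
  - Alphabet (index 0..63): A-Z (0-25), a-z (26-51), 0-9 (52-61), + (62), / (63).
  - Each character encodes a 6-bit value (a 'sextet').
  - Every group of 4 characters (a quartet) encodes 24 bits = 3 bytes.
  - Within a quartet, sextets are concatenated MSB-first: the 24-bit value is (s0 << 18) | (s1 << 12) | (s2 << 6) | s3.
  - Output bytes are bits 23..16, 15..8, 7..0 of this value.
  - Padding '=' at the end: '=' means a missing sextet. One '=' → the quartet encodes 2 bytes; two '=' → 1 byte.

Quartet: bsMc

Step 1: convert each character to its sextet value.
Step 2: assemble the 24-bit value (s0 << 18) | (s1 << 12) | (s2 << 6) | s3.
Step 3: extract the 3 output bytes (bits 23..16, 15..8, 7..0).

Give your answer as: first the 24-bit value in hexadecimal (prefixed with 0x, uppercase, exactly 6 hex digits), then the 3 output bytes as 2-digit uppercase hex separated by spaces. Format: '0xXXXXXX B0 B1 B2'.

Answer: 0x6EC31C 6E C3 1C

Derivation:
Sextets: b=27, s=44, M=12, c=28
24-bit: (27<<18) | (44<<12) | (12<<6) | 28
      = 0x6C0000 | 0x02C000 | 0x000300 | 0x00001C
      = 0x6EC31C
Bytes: (v>>16)&0xFF=6E, (v>>8)&0xFF=C3, v&0xFF=1C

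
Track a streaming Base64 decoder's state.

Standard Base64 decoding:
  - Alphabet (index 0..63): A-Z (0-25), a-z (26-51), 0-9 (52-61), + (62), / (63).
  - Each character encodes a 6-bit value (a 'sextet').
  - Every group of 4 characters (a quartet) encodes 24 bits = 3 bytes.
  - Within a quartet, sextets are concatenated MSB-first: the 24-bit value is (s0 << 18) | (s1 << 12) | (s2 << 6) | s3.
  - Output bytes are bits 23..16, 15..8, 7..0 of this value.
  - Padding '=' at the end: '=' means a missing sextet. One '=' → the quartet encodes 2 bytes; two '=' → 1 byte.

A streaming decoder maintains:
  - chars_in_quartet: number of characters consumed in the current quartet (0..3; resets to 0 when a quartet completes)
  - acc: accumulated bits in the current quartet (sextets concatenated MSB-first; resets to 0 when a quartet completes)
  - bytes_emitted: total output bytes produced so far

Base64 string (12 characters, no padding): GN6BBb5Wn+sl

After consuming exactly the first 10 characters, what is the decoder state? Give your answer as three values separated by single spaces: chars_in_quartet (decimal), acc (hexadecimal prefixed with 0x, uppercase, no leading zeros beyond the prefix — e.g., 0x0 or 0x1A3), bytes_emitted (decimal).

After char 0 ('G'=6): chars_in_quartet=1 acc=0x6 bytes_emitted=0
After char 1 ('N'=13): chars_in_quartet=2 acc=0x18D bytes_emitted=0
After char 2 ('6'=58): chars_in_quartet=3 acc=0x637A bytes_emitted=0
After char 3 ('B'=1): chars_in_quartet=4 acc=0x18DE81 -> emit 18 DE 81, reset; bytes_emitted=3
After char 4 ('B'=1): chars_in_quartet=1 acc=0x1 bytes_emitted=3
After char 5 ('b'=27): chars_in_quartet=2 acc=0x5B bytes_emitted=3
After char 6 ('5'=57): chars_in_quartet=3 acc=0x16F9 bytes_emitted=3
After char 7 ('W'=22): chars_in_quartet=4 acc=0x5BE56 -> emit 05 BE 56, reset; bytes_emitted=6
After char 8 ('n'=39): chars_in_quartet=1 acc=0x27 bytes_emitted=6
After char 9 ('+'=62): chars_in_quartet=2 acc=0x9FE bytes_emitted=6

Answer: 2 0x9FE 6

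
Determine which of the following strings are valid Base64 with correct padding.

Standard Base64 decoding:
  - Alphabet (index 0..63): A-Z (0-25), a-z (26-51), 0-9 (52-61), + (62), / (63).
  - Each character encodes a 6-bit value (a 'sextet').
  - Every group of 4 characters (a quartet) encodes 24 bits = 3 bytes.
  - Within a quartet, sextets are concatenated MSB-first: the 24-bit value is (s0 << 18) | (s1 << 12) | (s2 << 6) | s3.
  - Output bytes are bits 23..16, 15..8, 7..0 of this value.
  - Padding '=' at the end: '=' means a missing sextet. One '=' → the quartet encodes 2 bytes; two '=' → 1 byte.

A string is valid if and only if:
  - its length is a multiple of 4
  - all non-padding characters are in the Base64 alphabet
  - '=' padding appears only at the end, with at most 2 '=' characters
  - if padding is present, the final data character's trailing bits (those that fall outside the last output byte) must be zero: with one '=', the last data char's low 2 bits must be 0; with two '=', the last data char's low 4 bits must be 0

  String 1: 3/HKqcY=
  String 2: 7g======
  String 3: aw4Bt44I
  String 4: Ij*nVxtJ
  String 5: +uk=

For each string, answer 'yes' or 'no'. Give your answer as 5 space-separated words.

String 1: '3/HKqcY=' → valid
String 2: '7g======' → invalid (6 pad chars (max 2))
String 3: 'aw4Bt44I' → valid
String 4: 'Ij*nVxtJ' → invalid (bad char(s): ['*'])
String 5: '+uk=' → valid

Answer: yes no yes no yes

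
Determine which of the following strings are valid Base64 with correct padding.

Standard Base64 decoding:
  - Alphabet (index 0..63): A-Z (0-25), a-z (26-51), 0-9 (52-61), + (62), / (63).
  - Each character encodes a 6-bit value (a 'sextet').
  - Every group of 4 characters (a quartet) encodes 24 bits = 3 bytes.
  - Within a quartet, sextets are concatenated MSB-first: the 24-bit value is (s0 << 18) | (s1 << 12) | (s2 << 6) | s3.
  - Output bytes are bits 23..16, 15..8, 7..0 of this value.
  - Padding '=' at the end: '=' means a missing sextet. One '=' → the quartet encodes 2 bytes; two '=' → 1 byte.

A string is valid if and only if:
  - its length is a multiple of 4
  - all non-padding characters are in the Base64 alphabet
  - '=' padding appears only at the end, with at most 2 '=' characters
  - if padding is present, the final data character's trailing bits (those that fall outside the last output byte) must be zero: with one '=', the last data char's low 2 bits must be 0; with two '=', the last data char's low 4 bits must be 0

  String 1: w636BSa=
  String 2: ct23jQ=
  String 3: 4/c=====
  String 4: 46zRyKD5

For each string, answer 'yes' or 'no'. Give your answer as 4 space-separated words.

Answer: no no no yes

Derivation:
String 1: 'w636BSa=' → invalid (bad trailing bits)
String 2: 'ct23jQ=' → invalid (len=7 not mult of 4)
String 3: '4/c=====' → invalid (5 pad chars (max 2))
String 4: '46zRyKD5' → valid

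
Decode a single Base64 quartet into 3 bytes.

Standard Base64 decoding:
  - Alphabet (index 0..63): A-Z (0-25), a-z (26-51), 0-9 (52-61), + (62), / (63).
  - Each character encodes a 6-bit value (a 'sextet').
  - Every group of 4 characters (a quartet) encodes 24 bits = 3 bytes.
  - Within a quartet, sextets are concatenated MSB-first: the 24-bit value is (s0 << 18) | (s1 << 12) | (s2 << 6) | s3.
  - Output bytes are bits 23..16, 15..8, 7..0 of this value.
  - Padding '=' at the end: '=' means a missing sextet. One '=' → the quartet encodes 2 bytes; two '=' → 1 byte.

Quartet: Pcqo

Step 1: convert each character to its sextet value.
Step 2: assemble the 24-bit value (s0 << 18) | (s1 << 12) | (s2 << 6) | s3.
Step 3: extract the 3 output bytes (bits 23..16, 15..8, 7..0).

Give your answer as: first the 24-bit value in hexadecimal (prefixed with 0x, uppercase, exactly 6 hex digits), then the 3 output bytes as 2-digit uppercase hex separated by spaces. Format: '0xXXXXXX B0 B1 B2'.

Answer: 0x3DCAA8 3D CA A8

Derivation:
Sextets: P=15, c=28, q=42, o=40
24-bit: (15<<18) | (28<<12) | (42<<6) | 40
      = 0x3C0000 | 0x01C000 | 0x000A80 | 0x000028
      = 0x3DCAA8
Bytes: (v>>16)&0xFF=3D, (v>>8)&0xFF=CA, v&0xFF=A8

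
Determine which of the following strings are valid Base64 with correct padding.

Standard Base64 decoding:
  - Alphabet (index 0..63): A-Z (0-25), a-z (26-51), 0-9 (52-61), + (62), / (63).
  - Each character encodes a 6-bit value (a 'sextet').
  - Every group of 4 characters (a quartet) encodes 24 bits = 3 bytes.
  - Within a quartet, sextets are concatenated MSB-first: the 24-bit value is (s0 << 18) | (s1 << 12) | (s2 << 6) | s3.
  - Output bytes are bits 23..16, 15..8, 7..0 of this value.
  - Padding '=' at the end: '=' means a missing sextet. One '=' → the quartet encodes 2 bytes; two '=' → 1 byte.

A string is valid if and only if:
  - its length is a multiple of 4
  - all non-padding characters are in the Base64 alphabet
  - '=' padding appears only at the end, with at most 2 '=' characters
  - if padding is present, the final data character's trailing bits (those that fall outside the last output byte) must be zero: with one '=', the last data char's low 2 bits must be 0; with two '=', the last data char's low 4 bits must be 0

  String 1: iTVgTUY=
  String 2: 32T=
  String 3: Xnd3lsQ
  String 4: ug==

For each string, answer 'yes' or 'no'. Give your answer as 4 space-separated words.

Answer: yes no no yes

Derivation:
String 1: 'iTVgTUY=' → valid
String 2: '32T=' → invalid (bad trailing bits)
String 3: 'Xnd3lsQ' → invalid (len=7 not mult of 4)
String 4: 'ug==' → valid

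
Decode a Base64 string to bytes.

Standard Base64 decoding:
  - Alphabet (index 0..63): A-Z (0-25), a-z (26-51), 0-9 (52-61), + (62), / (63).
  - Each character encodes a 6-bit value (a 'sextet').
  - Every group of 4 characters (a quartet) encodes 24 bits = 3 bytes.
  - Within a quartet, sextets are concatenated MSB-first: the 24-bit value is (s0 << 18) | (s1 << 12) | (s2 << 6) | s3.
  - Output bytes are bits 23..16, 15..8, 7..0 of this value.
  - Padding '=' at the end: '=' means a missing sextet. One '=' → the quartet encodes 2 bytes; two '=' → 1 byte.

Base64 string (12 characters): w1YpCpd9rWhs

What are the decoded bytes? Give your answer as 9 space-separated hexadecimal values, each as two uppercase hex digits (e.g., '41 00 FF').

After char 0 ('w'=48): chars_in_quartet=1 acc=0x30 bytes_emitted=0
After char 1 ('1'=53): chars_in_quartet=2 acc=0xC35 bytes_emitted=0
After char 2 ('Y'=24): chars_in_quartet=3 acc=0x30D58 bytes_emitted=0
After char 3 ('p'=41): chars_in_quartet=4 acc=0xC35629 -> emit C3 56 29, reset; bytes_emitted=3
After char 4 ('C'=2): chars_in_quartet=1 acc=0x2 bytes_emitted=3
After char 5 ('p'=41): chars_in_quartet=2 acc=0xA9 bytes_emitted=3
After char 6 ('d'=29): chars_in_quartet=3 acc=0x2A5D bytes_emitted=3
After char 7 ('9'=61): chars_in_quartet=4 acc=0xA977D -> emit 0A 97 7D, reset; bytes_emitted=6
After char 8 ('r'=43): chars_in_quartet=1 acc=0x2B bytes_emitted=6
After char 9 ('W'=22): chars_in_quartet=2 acc=0xAD6 bytes_emitted=6
After char 10 ('h'=33): chars_in_quartet=3 acc=0x2B5A1 bytes_emitted=6
After char 11 ('s'=44): chars_in_quartet=4 acc=0xAD686C -> emit AD 68 6C, reset; bytes_emitted=9

Answer: C3 56 29 0A 97 7D AD 68 6C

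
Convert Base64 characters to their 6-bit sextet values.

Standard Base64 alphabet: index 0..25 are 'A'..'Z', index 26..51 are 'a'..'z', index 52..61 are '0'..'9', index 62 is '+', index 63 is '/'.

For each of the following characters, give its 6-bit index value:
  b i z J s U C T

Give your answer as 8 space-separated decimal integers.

'b': a..z range, 26 + ord('b') − ord('a') = 27
'i': a..z range, 26 + ord('i') − ord('a') = 34
'z': a..z range, 26 + ord('z') − ord('a') = 51
'J': A..Z range, ord('J') − ord('A') = 9
's': a..z range, 26 + ord('s') − ord('a') = 44
'U': A..Z range, ord('U') − ord('A') = 20
'C': A..Z range, ord('C') − ord('A') = 2
'T': A..Z range, ord('T') − ord('A') = 19

Answer: 27 34 51 9 44 20 2 19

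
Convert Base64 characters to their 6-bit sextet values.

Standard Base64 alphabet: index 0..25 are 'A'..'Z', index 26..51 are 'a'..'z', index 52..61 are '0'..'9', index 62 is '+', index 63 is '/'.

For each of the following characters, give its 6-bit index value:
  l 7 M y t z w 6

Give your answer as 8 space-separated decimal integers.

Answer: 37 59 12 50 45 51 48 58

Derivation:
'l': a..z range, 26 + ord('l') − ord('a') = 37
'7': 0..9 range, 52 + ord('7') − ord('0') = 59
'M': A..Z range, ord('M') − ord('A') = 12
'y': a..z range, 26 + ord('y') − ord('a') = 50
't': a..z range, 26 + ord('t') − ord('a') = 45
'z': a..z range, 26 + ord('z') − ord('a') = 51
'w': a..z range, 26 + ord('w') − ord('a') = 48
'6': 0..9 range, 52 + ord('6') − ord('0') = 58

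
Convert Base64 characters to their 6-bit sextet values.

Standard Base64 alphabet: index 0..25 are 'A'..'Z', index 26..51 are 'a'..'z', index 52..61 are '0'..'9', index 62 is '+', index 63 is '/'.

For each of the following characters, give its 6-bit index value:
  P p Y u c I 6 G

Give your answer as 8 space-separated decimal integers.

Answer: 15 41 24 46 28 8 58 6

Derivation:
'P': A..Z range, ord('P') − ord('A') = 15
'p': a..z range, 26 + ord('p') − ord('a') = 41
'Y': A..Z range, ord('Y') − ord('A') = 24
'u': a..z range, 26 + ord('u') − ord('a') = 46
'c': a..z range, 26 + ord('c') − ord('a') = 28
'I': A..Z range, ord('I') − ord('A') = 8
'6': 0..9 range, 52 + ord('6') − ord('0') = 58
'G': A..Z range, ord('G') − ord('A') = 6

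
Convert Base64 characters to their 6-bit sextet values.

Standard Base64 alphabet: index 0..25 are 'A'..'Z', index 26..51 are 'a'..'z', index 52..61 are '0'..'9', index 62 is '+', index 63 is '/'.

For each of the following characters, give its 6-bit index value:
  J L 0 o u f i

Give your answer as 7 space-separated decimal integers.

'J': A..Z range, ord('J') − ord('A') = 9
'L': A..Z range, ord('L') − ord('A') = 11
'0': 0..9 range, 52 + ord('0') − ord('0') = 52
'o': a..z range, 26 + ord('o') − ord('a') = 40
'u': a..z range, 26 + ord('u') − ord('a') = 46
'f': a..z range, 26 + ord('f') − ord('a') = 31
'i': a..z range, 26 + ord('i') − ord('a') = 34

Answer: 9 11 52 40 46 31 34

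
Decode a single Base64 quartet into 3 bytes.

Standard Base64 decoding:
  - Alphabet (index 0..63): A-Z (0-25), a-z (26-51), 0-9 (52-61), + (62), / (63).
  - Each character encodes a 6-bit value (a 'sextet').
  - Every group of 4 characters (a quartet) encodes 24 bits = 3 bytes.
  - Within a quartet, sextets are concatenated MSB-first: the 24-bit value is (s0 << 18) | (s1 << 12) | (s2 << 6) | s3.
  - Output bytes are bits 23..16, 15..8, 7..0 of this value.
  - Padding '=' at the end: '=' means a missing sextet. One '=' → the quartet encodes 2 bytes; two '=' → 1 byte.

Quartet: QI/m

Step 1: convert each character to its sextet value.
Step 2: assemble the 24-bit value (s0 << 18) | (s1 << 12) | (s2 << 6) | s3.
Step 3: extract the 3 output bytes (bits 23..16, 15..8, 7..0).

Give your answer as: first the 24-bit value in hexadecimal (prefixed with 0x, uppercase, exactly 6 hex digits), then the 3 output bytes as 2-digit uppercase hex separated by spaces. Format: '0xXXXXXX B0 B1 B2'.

Answer: 0x408FE6 40 8F E6

Derivation:
Sextets: Q=16, I=8, /=63, m=38
24-bit: (16<<18) | (8<<12) | (63<<6) | 38
      = 0x400000 | 0x008000 | 0x000FC0 | 0x000026
      = 0x408FE6
Bytes: (v>>16)&0xFF=40, (v>>8)&0xFF=8F, v&0xFF=E6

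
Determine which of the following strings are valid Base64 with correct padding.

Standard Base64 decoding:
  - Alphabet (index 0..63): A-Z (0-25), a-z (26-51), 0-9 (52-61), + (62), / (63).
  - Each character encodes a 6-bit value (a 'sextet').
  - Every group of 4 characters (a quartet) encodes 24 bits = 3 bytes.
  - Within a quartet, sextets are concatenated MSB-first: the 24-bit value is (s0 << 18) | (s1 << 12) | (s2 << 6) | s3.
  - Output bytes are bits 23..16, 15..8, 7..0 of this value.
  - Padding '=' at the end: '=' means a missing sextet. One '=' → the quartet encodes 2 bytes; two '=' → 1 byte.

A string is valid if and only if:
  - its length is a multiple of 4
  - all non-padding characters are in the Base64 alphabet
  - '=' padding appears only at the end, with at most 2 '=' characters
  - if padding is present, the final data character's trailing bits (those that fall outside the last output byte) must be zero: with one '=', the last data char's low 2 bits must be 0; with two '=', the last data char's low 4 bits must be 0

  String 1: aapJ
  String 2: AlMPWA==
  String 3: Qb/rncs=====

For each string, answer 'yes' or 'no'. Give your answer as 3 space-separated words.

String 1: 'aapJ' → valid
String 2: 'AlMPWA==' → valid
String 3: 'Qb/rncs=====' → invalid (5 pad chars (max 2))

Answer: yes yes no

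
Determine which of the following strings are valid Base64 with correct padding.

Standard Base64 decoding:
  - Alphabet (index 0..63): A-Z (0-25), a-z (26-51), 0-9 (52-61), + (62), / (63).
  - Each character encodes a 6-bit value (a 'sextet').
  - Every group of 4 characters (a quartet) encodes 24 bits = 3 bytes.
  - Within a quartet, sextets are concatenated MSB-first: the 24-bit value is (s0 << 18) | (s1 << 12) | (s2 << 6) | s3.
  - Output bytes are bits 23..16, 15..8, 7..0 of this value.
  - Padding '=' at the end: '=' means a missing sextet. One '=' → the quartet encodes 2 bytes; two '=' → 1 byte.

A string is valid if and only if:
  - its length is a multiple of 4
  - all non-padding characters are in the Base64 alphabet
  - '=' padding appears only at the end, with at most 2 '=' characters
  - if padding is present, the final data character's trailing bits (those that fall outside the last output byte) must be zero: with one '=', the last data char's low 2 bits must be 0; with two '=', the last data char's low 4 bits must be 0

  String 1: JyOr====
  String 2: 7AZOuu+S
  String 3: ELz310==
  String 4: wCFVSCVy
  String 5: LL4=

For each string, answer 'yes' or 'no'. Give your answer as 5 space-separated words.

String 1: 'JyOr====' → invalid (4 pad chars (max 2))
String 2: '7AZOuu+S' → valid
String 3: 'ELz310==' → invalid (bad trailing bits)
String 4: 'wCFVSCVy' → valid
String 5: 'LL4=' → valid

Answer: no yes no yes yes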